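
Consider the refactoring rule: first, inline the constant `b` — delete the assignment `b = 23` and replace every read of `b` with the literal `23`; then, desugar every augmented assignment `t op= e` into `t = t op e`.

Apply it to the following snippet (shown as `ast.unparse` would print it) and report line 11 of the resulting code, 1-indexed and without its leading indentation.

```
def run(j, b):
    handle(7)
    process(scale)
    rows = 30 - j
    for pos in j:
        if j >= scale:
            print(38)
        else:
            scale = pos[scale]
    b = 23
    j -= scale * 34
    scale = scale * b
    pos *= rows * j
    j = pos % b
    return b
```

Transformed code:
def run(j, b):
    handle(7)
    process(scale)
    rows = 30 - j
    for pos in j:
        if j >= scale:
            print(38)
        else:
            scale = pos[scale]
    j = j - scale * 34
    scale = scale * 23
    pos = pos * (rows * j)
    j = pos % 23
    return 23

scale = scale * 23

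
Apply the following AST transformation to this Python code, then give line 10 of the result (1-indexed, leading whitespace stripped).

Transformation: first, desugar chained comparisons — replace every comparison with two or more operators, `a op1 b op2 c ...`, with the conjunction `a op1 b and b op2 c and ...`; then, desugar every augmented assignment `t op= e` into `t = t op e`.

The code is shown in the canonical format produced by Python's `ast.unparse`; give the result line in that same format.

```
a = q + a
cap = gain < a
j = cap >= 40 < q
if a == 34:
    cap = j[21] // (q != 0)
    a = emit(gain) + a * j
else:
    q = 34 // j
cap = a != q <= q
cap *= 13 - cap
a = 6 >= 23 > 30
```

Transformed code:
a = q + a
cap = gain < a
j = cap >= 40 and 40 < q
if a == 34:
    cap = j[21] // (q != 0)
    a = emit(gain) + a * j
else:
    q = 34 // j
cap = a != q and q <= q
cap = cap * (13 - cap)
a = 6 >= 23 and 23 > 30

cap = cap * (13 - cap)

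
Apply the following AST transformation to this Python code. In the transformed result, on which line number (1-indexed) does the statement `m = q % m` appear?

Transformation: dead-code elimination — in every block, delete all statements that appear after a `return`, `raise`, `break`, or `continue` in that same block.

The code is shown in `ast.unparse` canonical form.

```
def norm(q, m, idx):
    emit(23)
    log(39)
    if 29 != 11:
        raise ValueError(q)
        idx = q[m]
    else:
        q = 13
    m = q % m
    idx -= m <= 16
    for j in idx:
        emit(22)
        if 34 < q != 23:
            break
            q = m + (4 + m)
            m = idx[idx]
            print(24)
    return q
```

Transformed code:
def norm(q, m, idx):
    emit(23)
    log(39)
    if 29 != 11:
        raise ValueError(q)
    else:
        q = 13
    m = q % m
    idx -= m <= 16
    for j in idx:
        emit(22)
        if 34 < q != 23:
            break
    return q

8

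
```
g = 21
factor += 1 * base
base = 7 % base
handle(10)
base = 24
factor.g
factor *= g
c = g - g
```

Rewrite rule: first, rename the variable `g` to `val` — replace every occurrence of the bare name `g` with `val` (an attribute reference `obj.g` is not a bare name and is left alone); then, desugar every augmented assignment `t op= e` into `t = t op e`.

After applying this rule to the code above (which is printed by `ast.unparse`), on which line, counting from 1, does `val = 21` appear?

Transformed code:
val = 21
factor = factor + 1 * base
base = 7 % base
handle(10)
base = 24
factor.g
factor = factor * val
c = val - val

1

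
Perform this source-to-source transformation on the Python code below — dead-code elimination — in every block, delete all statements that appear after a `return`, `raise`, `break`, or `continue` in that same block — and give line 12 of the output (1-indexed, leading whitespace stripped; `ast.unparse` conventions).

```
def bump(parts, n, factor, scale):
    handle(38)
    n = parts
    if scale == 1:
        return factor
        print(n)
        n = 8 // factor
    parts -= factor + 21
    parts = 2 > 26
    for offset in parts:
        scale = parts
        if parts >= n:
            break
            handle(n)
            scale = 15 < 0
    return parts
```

return parts

Transformed code:
def bump(parts, n, factor, scale):
    handle(38)
    n = parts
    if scale == 1:
        return factor
    parts -= factor + 21
    parts = 2 > 26
    for offset in parts:
        scale = parts
        if parts >= n:
            break
    return parts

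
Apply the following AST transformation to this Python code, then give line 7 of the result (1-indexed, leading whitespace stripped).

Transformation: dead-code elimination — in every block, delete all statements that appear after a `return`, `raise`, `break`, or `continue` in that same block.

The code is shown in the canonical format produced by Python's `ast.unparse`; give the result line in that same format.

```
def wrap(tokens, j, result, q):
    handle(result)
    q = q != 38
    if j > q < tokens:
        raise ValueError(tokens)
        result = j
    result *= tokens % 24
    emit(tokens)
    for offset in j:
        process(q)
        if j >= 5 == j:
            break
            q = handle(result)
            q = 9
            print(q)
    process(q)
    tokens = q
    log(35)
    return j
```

Transformed code:
def wrap(tokens, j, result, q):
    handle(result)
    q = q != 38
    if j > q < tokens:
        raise ValueError(tokens)
    result *= tokens % 24
    emit(tokens)
    for offset in j:
        process(q)
        if j >= 5 == j:
            break
    process(q)
    tokens = q
    log(35)
    return j

emit(tokens)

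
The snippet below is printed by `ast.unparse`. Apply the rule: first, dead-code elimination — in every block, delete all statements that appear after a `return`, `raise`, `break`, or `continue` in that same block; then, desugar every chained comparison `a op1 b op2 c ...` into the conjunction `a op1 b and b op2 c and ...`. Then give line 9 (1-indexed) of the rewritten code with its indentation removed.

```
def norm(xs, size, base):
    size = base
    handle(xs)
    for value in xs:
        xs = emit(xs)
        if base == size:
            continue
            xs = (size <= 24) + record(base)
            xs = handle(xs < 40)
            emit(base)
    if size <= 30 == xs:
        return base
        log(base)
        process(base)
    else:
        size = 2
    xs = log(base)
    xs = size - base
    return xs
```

Transformed code:
def norm(xs, size, base):
    size = base
    handle(xs)
    for value in xs:
        xs = emit(xs)
        if base == size:
            continue
    if size <= 30 and 30 == xs:
        return base
    else:
        size = 2
    xs = log(base)
    xs = size - base
    return xs

return base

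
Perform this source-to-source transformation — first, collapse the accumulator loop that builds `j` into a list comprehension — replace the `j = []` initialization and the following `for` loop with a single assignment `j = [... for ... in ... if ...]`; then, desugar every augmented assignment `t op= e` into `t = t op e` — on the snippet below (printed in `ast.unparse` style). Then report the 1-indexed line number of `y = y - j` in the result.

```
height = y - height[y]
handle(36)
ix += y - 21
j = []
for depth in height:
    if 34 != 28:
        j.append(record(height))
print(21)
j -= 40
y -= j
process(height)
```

Transformed code:
height = y - height[y]
handle(36)
ix = ix + (y - 21)
j = [record(height) for depth in height if 34 != 28]
print(21)
j = j - 40
y = y - j
process(height)

7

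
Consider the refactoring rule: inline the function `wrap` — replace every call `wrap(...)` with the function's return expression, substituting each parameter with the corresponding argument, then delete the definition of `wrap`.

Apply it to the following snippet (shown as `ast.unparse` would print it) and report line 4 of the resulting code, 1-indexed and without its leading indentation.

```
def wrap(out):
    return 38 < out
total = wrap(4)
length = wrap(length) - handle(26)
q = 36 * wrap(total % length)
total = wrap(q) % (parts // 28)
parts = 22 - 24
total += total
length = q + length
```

Transformed code:
total = 38 < 4
length = (38 < length) - handle(26)
q = 36 * (38 < total % length)
total = (38 < q) % (parts // 28)
parts = 22 - 24
total += total
length = q + length

total = (38 < q) % (parts // 28)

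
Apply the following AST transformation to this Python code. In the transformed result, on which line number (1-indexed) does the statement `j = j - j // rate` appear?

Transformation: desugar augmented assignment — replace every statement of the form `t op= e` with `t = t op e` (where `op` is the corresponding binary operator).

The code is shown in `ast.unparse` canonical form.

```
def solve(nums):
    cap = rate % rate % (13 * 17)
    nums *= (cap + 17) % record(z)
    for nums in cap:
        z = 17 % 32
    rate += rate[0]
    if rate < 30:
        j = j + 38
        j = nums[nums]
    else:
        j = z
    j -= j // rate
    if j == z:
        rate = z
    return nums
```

12

Transformed code:
def solve(nums):
    cap = rate % rate % (13 * 17)
    nums = nums * ((cap + 17) % record(z))
    for nums in cap:
        z = 17 % 32
    rate = rate + rate[0]
    if rate < 30:
        j = j + 38
        j = nums[nums]
    else:
        j = z
    j = j - j // rate
    if j == z:
        rate = z
    return nums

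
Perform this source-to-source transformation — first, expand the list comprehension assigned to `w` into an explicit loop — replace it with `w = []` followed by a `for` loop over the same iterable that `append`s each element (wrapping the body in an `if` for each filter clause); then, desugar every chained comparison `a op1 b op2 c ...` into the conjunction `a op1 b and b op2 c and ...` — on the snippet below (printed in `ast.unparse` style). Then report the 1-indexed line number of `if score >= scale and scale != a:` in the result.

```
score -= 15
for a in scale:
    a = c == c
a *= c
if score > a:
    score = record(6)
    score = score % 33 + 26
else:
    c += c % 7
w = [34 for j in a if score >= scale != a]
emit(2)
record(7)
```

Transformed code:
score -= 15
for a in scale:
    a = c == c
a *= c
if score > a:
    score = record(6)
    score = score % 33 + 26
else:
    c += c % 7
w = []
for j in a:
    if score >= scale and scale != a:
        w.append(34)
emit(2)
record(7)

12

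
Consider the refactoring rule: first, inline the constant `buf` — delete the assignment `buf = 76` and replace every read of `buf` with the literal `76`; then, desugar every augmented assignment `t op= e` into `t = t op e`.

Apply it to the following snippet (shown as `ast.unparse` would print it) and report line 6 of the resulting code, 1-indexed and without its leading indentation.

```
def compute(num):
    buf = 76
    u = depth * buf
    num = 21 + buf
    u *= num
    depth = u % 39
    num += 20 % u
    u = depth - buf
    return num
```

Transformed code:
def compute(num):
    u = depth * 76
    num = 21 + 76
    u = u * num
    depth = u % 39
    num = num + 20 % u
    u = depth - 76
    return num

num = num + 20 % u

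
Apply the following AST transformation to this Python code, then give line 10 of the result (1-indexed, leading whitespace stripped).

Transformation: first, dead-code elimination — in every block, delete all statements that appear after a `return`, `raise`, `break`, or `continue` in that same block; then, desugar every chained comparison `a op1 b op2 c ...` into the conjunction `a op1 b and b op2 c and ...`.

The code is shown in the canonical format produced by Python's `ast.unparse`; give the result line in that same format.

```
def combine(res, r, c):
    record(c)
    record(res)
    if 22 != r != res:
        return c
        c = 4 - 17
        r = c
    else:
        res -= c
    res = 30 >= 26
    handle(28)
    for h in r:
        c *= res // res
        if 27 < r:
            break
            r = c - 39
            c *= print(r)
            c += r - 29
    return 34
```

for h in r:

Transformed code:
def combine(res, r, c):
    record(c)
    record(res)
    if 22 != r and r != res:
        return c
    else:
        res -= c
    res = 30 >= 26
    handle(28)
    for h in r:
        c *= res // res
        if 27 < r:
            break
    return 34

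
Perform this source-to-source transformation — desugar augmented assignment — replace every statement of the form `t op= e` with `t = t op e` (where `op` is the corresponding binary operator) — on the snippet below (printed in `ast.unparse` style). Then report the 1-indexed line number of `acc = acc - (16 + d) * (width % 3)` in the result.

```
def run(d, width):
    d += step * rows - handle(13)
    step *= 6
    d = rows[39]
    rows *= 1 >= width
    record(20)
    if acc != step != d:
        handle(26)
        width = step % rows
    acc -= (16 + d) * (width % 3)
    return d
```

10

Transformed code:
def run(d, width):
    d = d + (step * rows - handle(13))
    step = step * 6
    d = rows[39]
    rows = rows * (1 >= width)
    record(20)
    if acc != step != d:
        handle(26)
        width = step % rows
    acc = acc - (16 + d) * (width % 3)
    return d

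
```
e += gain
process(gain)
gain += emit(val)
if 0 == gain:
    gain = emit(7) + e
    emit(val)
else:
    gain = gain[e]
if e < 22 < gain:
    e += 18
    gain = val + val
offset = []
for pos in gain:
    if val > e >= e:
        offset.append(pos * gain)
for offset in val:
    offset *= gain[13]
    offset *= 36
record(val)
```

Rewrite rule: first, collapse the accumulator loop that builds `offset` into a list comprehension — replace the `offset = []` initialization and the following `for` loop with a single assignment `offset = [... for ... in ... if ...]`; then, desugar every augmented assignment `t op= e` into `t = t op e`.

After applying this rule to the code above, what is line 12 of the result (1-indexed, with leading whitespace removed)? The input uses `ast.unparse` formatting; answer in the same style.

Transformed code:
e = e + gain
process(gain)
gain = gain + emit(val)
if 0 == gain:
    gain = emit(7) + e
    emit(val)
else:
    gain = gain[e]
if e < 22 < gain:
    e = e + 18
    gain = val + val
offset = [pos * gain for pos in gain if val > e >= e]
for offset in val:
    offset = offset * gain[13]
    offset = offset * 36
record(val)

offset = [pos * gain for pos in gain if val > e >= e]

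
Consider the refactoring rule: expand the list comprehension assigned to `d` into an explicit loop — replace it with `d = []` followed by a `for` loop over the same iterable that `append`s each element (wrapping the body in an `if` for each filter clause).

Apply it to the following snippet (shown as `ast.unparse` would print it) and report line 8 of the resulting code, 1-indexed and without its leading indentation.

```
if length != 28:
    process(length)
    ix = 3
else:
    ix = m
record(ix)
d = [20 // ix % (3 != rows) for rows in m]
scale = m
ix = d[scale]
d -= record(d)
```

Transformed code:
if length != 28:
    process(length)
    ix = 3
else:
    ix = m
record(ix)
d = []
for rows in m:
    d.append(20 // ix % (3 != rows))
scale = m
ix = d[scale]
d -= record(d)

for rows in m:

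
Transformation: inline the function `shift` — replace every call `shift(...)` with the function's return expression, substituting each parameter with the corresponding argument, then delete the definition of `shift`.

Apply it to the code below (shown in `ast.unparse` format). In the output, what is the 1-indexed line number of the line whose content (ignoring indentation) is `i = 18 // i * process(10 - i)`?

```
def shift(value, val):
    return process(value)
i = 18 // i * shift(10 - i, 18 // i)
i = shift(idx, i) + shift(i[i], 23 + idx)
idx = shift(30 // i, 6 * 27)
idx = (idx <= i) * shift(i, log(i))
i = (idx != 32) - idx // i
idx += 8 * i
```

Transformed code:
i = 18 // i * process(10 - i)
i = process(idx) + process(i[i])
idx = process(30 // i)
idx = (idx <= i) * process(i)
i = (idx != 32) - idx // i
idx += 8 * i

1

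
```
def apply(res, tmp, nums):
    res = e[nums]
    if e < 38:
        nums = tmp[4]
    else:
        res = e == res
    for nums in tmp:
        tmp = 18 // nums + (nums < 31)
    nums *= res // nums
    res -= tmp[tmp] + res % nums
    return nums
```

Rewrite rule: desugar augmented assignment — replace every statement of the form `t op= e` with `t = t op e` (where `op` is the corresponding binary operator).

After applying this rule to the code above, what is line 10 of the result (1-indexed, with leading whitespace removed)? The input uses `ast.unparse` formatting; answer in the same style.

Transformed code:
def apply(res, tmp, nums):
    res = e[nums]
    if e < 38:
        nums = tmp[4]
    else:
        res = e == res
    for nums in tmp:
        tmp = 18 // nums + (nums < 31)
    nums = nums * (res // nums)
    res = res - (tmp[tmp] + res % nums)
    return nums

res = res - (tmp[tmp] + res % nums)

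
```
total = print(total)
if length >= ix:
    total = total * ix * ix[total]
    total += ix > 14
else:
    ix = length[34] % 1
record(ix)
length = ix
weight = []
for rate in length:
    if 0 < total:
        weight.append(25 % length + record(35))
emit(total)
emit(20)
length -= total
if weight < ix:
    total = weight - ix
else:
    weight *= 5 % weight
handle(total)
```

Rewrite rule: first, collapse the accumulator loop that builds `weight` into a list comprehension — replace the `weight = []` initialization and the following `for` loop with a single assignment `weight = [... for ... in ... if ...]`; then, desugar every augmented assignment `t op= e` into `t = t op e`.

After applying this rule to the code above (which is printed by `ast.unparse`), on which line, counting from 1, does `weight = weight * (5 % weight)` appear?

16

Transformed code:
total = print(total)
if length >= ix:
    total = total * ix * ix[total]
    total = total + (ix > 14)
else:
    ix = length[34] % 1
record(ix)
length = ix
weight = [25 % length + record(35) for rate in length if 0 < total]
emit(total)
emit(20)
length = length - total
if weight < ix:
    total = weight - ix
else:
    weight = weight * (5 % weight)
handle(total)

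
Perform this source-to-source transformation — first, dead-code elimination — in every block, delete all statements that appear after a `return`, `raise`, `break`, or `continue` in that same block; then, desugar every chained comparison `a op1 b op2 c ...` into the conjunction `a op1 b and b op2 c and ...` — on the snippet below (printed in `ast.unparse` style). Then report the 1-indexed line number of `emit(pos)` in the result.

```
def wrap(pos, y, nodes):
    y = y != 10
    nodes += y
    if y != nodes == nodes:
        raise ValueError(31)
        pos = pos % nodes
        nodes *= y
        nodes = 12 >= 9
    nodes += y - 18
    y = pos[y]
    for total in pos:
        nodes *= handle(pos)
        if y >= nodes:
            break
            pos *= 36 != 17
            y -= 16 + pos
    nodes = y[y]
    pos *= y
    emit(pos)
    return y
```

Transformed code:
def wrap(pos, y, nodes):
    y = y != 10
    nodes += y
    if y != nodes and nodes == nodes:
        raise ValueError(31)
    nodes += y - 18
    y = pos[y]
    for total in pos:
        nodes *= handle(pos)
        if y >= nodes:
            break
    nodes = y[y]
    pos *= y
    emit(pos)
    return y

14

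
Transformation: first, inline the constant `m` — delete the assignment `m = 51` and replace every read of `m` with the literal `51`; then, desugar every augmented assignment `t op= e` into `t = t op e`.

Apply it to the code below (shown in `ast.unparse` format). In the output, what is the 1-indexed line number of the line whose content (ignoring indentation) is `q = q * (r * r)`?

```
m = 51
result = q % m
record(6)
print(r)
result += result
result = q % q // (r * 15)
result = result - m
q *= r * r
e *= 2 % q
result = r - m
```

7

Transformed code:
result = q % 51
record(6)
print(r)
result = result + result
result = q % q // (r * 15)
result = result - 51
q = q * (r * r)
e = e * (2 % q)
result = r - 51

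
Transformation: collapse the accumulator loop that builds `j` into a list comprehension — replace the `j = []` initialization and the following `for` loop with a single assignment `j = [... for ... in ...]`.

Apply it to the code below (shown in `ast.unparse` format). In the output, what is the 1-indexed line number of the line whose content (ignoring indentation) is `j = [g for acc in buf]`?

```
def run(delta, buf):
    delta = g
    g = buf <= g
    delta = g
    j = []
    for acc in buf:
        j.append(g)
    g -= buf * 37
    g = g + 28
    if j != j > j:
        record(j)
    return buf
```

Transformed code:
def run(delta, buf):
    delta = g
    g = buf <= g
    delta = g
    j = [g for acc in buf]
    g -= buf * 37
    g = g + 28
    if j != j > j:
        record(j)
    return buf

5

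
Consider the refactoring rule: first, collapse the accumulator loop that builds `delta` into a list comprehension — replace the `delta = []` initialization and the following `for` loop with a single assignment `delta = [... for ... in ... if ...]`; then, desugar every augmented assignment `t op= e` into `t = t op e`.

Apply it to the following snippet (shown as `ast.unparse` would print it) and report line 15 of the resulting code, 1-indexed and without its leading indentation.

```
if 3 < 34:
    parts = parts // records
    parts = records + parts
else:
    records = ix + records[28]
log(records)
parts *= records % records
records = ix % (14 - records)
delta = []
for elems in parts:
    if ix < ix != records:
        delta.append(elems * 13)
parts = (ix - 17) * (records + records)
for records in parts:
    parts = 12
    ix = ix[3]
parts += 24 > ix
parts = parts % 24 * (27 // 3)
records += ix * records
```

parts = parts % 24 * (27 // 3)

Transformed code:
if 3 < 34:
    parts = parts // records
    parts = records + parts
else:
    records = ix + records[28]
log(records)
parts = parts * (records % records)
records = ix % (14 - records)
delta = [elems * 13 for elems in parts if ix < ix != records]
parts = (ix - 17) * (records + records)
for records in parts:
    parts = 12
    ix = ix[3]
parts = parts + (24 > ix)
parts = parts % 24 * (27 // 3)
records = records + ix * records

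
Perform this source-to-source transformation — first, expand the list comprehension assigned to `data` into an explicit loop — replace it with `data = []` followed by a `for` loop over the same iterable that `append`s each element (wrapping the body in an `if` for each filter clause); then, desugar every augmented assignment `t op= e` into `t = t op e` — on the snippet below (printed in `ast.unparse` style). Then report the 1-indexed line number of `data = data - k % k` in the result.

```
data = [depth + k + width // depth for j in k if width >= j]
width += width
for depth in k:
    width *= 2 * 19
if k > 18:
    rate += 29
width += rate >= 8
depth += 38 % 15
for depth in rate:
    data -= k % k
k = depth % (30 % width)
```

13

Transformed code:
data = []
for j in k:
    if width >= j:
        data.append(depth + k + width // depth)
width = width + width
for depth in k:
    width = width * (2 * 19)
if k > 18:
    rate = rate + 29
width = width + (rate >= 8)
depth = depth + 38 % 15
for depth in rate:
    data = data - k % k
k = depth % (30 % width)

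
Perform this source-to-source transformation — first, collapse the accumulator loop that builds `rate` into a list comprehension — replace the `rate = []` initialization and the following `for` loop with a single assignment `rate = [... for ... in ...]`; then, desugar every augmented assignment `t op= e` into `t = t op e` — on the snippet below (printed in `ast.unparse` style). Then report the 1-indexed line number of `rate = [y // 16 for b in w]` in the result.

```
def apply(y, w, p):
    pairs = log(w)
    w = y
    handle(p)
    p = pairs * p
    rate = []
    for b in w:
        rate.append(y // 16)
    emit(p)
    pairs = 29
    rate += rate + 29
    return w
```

6

Transformed code:
def apply(y, w, p):
    pairs = log(w)
    w = y
    handle(p)
    p = pairs * p
    rate = [y // 16 for b in w]
    emit(p)
    pairs = 29
    rate = rate + (rate + 29)
    return w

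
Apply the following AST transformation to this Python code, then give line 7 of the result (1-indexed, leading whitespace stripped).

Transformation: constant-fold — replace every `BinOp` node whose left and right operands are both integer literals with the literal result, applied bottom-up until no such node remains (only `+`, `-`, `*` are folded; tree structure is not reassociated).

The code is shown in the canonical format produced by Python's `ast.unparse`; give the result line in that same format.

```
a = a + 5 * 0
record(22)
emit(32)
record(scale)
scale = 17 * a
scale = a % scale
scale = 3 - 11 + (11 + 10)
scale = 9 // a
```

Transformed code:
a = a + 0
record(22)
emit(32)
record(scale)
scale = 17 * a
scale = a % scale
scale = 13
scale = 9 // a

scale = 13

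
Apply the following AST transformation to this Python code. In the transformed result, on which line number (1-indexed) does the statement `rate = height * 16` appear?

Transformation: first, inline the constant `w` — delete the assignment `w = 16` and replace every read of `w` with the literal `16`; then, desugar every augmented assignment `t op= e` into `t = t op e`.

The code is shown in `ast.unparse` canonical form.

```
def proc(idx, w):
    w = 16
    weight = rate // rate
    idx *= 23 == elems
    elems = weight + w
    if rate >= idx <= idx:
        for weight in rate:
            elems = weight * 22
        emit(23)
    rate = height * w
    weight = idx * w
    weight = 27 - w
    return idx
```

9

Transformed code:
def proc(idx, w):
    weight = rate // rate
    idx = idx * (23 == elems)
    elems = weight + 16
    if rate >= idx <= idx:
        for weight in rate:
            elems = weight * 22
        emit(23)
    rate = height * 16
    weight = idx * 16
    weight = 27 - 16
    return idx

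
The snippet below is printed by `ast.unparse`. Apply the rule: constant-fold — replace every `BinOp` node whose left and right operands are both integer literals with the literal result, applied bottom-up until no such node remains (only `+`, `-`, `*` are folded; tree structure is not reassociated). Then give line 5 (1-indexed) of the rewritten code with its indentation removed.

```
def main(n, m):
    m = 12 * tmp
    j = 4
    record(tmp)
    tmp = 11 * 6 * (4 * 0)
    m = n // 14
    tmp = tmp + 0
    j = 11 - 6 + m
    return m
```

tmp = 0

Transformed code:
def main(n, m):
    m = 12 * tmp
    j = 4
    record(tmp)
    tmp = 0
    m = n // 14
    tmp = tmp + 0
    j = 5 + m
    return m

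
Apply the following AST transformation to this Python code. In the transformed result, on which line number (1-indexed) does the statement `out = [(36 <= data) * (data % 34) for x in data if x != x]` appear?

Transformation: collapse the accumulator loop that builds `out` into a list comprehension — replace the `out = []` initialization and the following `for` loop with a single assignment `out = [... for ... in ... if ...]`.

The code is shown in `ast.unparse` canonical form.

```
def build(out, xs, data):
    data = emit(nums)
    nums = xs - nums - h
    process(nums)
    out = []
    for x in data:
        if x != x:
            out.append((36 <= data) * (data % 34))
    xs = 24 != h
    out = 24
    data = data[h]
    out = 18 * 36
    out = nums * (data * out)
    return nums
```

5

Transformed code:
def build(out, xs, data):
    data = emit(nums)
    nums = xs - nums - h
    process(nums)
    out = [(36 <= data) * (data % 34) for x in data if x != x]
    xs = 24 != h
    out = 24
    data = data[h]
    out = 18 * 36
    out = nums * (data * out)
    return nums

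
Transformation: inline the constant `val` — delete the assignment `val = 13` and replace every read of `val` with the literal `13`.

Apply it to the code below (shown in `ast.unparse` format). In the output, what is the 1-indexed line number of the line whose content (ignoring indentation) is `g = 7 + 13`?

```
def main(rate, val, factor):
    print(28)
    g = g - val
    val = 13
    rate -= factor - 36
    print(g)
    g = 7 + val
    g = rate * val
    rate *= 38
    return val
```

6

Transformed code:
def main(rate, val, factor):
    print(28)
    g = g - 13
    rate -= factor - 36
    print(g)
    g = 7 + 13
    g = rate * 13
    rate *= 38
    return 13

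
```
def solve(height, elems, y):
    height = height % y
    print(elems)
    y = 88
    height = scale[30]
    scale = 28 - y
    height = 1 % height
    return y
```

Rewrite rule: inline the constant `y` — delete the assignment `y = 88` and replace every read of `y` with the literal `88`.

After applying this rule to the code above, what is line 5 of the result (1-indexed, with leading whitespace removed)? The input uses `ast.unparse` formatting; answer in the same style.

scale = 28 - 88

Transformed code:
def solve(height, elems, y):
    height = height % 88
    print(elems)
    height = scale[30]
    scale = 28 - 88
    height = 1 % height
    return 88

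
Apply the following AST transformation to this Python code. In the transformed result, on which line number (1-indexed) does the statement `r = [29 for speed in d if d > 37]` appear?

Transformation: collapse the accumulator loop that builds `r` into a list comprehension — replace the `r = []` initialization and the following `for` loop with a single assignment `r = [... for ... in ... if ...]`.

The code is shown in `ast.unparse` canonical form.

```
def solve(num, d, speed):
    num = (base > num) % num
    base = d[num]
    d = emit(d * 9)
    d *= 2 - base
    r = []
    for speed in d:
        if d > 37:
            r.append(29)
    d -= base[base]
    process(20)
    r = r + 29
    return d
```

Transformed code:
def solve(num, d, speed):
    num = (base > num) % num
    base = d[num]
    d = emit(d * 9)
    d *= 2 - base
    r = [29 for speed in d if d > 37]
    d -= base[base]
    process(20)
    r = r + 29
    return d

6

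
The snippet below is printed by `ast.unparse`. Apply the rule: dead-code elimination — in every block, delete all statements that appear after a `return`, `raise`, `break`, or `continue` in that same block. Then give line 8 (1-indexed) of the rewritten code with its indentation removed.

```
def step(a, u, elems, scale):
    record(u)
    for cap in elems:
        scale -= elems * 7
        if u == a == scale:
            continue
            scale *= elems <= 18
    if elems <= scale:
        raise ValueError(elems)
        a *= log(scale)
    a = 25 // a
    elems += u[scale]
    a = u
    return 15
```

raise ValueError(elems)

Transformed code:
def step(a, u, elems, scale):
    record(u)
    for cap in elems:
        scale -= elems * 7
        if u == a == scale:
            continue
    if elems <= scale:
        raise ValueError(elems)
    a = 25 // a
    elems += u[scale]
    a = u
    return 15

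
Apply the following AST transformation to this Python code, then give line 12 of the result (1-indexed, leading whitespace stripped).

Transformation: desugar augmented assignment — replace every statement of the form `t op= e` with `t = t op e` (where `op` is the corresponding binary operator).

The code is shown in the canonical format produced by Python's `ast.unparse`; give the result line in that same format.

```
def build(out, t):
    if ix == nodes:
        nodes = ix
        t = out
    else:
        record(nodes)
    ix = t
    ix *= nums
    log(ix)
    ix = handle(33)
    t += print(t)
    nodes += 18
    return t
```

Transformed code:
def build(out, t):
    if ix == nodes:
        nodes = ix
        t = out
    else:
        record(nodes)
    ix = t
    ix = ix * nums
    log(ix)
    ix = handle(33)
    t = t + print(t)
    nodes = nodes + 18
    return t

nodes = nodes + 18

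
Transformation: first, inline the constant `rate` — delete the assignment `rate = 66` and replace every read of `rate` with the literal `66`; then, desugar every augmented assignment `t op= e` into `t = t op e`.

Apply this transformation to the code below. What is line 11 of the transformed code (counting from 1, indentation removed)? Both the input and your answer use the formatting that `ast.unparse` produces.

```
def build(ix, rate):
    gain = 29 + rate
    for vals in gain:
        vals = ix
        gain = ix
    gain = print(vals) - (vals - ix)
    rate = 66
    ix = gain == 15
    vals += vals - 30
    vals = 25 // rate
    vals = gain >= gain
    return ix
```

Transformed code:
def build(ix, rate):
    gain = 29 + 66
    for vals in gain:
        vals = ix
        gain = ix
    gain = print(vals) - (vals - ix)
    ix = gain == 15
    vals = vals + (vals - 30)
    vals = 25 // 66
    vals = gain >= gain
    return ix

return ix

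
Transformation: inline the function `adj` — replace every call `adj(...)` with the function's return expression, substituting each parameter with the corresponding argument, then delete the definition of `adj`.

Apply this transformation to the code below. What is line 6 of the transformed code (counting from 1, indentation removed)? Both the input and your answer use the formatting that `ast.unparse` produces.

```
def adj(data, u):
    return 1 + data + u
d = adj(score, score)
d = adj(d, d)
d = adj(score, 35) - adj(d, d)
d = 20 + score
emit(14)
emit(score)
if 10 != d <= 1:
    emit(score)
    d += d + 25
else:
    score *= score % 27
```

Transformed code:
d = 1 + score + score
d = 1 + d + d
d = 1 + score + 35 - (1 + d + d)
d = 20 + score
emit(14)
emit(score)
if 10 != d <= 1:
    emit(score)
    d += d + 25
else:
    score *= score % 27

emit(score)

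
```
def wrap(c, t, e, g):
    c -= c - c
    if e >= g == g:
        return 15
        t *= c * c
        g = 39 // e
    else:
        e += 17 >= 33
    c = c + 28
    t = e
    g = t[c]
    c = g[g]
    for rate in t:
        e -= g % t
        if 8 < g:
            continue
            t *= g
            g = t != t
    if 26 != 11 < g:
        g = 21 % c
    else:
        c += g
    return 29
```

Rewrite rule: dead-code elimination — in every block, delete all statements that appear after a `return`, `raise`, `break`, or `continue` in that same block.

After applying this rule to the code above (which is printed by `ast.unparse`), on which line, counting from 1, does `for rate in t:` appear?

11

Transformed code:
def wrap(c, t, e, g):
    c -= c - c
    if e >= g == g:
        return 15
    else:
        e += 17 >= 33
    c = c + 28
    t = e
    g = t[c]
    c = g[g]
    for rate in t:
        e -= g % t
        if 8 < g:
            continue
    if 26 != 11 < g:
        g = 21 % c
    else:
        c += g
    return 29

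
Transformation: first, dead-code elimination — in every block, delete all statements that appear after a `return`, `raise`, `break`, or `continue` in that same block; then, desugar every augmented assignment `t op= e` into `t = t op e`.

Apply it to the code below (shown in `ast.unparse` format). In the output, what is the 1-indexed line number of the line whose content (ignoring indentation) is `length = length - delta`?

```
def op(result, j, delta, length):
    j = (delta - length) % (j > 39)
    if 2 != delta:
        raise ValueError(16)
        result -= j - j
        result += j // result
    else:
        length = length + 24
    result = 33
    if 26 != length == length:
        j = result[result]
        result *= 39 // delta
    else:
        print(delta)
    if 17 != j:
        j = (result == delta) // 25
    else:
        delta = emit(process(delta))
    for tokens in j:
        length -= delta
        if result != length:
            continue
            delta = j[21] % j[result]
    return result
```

18

Transformed code:
def op(result, j, delta, length):
    j = (delta - length) % (j > 39)
    if 2 != delta:
        raise ValueError(16)
    else:
        length = length + 24
    result = 33
    if 26 != length == length:
        j = result[result]
        result = result * (39 // delta)
    else:
        print(delta)
    if 17 != j:
        j = (result == delta) // 25
    else:
        delta = emit(process(delta))
    for tokens in j:
        length = length - delta
        if result != length:
            continue
    return result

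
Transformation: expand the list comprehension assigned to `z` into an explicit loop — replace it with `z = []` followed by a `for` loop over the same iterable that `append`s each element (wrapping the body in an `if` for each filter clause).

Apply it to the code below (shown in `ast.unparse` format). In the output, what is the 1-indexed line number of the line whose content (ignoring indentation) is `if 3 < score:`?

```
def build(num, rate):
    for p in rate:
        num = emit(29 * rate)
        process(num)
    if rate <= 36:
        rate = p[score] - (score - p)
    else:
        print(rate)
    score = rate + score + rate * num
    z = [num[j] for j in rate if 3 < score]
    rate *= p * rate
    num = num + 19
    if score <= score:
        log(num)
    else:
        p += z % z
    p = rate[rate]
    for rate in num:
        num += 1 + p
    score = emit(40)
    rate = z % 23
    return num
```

12

Transformed code:
def build(num, rate):
    for p in rate:
        num = emit(29 * rate)
        process(num)
    if rate <= 36:
        rate = p[score] - (score - p)
    else:
        print(rate)
    score = rate + score + rate * num
    z = []
    for j in rate:
        if 3 < score:
            z.append(num[j])
    rate *= p * rate
    num = num + 19
    if score <= score:
        log(num)
    else:
        p += z % z
    p = rate[rate]
    for rate in num:
        num += 1 + p
    score = emit(40)
    rate = z % 23
    return num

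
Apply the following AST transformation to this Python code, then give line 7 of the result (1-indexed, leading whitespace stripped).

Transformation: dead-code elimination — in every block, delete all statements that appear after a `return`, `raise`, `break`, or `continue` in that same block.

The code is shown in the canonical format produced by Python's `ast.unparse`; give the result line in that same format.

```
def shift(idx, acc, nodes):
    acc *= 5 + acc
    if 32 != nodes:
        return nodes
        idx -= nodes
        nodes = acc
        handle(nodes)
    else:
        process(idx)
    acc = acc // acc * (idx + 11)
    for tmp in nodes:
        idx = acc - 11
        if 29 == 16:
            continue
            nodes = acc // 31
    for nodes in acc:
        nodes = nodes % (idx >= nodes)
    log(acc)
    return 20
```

Transformed code:
def shift(idx, acc, nodes):
    acc *= 5 + acc
    if 32 != nodes:
        return nodes
    else:
        process(idx)
    acc = acc // acc * (idx + 11)
    for tmp in nodes:
        idx = acc - 11
        if 29 == 16:
            continue
    for nodes in acc:
        nodes = nodes % (idx >= nodes)
    log(acc)
    return 20

acc = acc // acc * (idx + 11)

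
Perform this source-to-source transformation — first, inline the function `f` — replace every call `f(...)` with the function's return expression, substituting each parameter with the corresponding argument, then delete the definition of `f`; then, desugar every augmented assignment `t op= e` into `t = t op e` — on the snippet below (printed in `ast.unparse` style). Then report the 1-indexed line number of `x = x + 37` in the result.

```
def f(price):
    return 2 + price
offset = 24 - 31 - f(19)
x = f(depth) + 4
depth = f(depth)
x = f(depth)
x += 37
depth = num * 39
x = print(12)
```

5

Transformed code:
offset = 24 - 31 - (2 + 19)
x = 2 + depth + 4
depth = 2 + depth
x = 2 + depth
x = x + 37
depth = num * 39
x = print(12)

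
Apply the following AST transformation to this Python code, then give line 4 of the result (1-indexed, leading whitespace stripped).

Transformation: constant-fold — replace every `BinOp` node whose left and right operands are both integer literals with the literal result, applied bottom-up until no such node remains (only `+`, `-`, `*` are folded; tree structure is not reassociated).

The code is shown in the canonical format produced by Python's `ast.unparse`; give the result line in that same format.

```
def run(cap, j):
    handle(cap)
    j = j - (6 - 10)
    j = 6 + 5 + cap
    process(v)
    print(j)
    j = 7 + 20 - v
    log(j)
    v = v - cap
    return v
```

j = 11 + cap

Transformed code:
def run(cap, j):
    handle(cap)
    j = j - -4
    j = 11 + cap
    process(v)
    print(j)
    j = 27 - v
    log(j)
    v = v - cap
    return v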